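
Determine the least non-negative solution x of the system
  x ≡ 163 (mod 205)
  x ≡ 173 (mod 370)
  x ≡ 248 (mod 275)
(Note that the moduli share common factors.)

Combine the congruences pairwise.
gcd(205, 370) = 5 and 5 | (173 − 163), so the pair is consistent; merging gives x ≡ 11643 (mod 15170), where 15170 = lcm(205, 370).
gcd(15170, 275) = 5 and 5 | (248 − 11643), so the pair is consistent; merging gives x ≡ 527423 (mod 834350), where 834350 = lcm(15170, 275).
The solution is unique modulo lcm(205, 370, 275) = 834350.

527423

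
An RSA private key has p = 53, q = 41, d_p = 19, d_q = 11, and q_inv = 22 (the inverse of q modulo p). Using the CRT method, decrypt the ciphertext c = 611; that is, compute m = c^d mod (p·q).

365

m₁ = c^(d_p) mod p: c ≡ 28 (mod 53), and 28^19 mod 53 = 47.
m₂ = c^(d_q) mod q: c ≡ 37 (mod 41), and 37^11 mod 41 = 37.
h = q_inv·(m₁ − m₂) mod p = 22·(47 − 37) mod 53 = 8.
m = m₂ + h·q = 37 + 8·41 = 365.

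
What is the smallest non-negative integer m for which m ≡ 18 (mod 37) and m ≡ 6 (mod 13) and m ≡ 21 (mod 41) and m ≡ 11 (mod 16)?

From m ≡ 18 (mod 37) write m = 18 + 37t. Substituting into m ≡ 6 (mod 13) gives 37t ≡ 1 (mod 13), and since 11⁻¹ ≡ 6 (mod 13), t ≡ 6. Hence m ≡ 18 + 37·6 = 240 (mod 481).
From m ≡ 240 (mod 481) write m = 240 + 481t. Substituting into m ≡ 21 (mod 41) gives 481t ≡ 27 (mod 41), and since 30⁻¹ ≡ 26 (mod 41), t ≡ 5. Hence m ≡ 240 + 481·5 = 2645 (mod 19721).
From m ≡ 2645 (mod 19721) write m = 2645 + 19721t. Substituting into m ≡ 11 (mod 16) gives 19721t ≡ 6 (mod 16), and since 9⁻¹ ≡ 9 (mod 16), t ≡ 6. Hence m ≡ 2645 + 19721·6 = 120971 (mod 315536).

120971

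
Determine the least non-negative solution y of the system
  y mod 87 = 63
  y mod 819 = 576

gcd(87, 819) = 3 and 3 | (576 − 63), so the pair is consistent; merging gives y ≡ 18594 (mod 23751), where 23751 = lcm(87, 819).
The solution is unique modulo lcm(87, 819) = 23751.

18594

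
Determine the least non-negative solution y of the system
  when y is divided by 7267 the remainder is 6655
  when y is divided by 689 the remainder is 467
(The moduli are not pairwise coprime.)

86592

Combine the congruences pairwise.
gcd(7267, 689) = 13 and 13 | (467 − 6655), so the pair is consistent; merging gives y ≡ 86592 (mod 385151), where 385151 = lcm(7267, 689).
The solution is unique modulo lcm(7267, 689) = 385151.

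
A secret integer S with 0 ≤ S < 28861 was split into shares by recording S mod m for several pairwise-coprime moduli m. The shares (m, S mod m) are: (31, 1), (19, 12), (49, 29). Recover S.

The moduli are pairwise coprime; N = 31·19·49 = 28861.
N/31 = 931; 931 ≡ 1 (mod 31), inverse 1.
N/19 = 1519; 1519 ≡ 18 (mod 19); 18·18 ≡ 1, so inverse 18.
N/49 = 589; 589 ≡ 1 (mod 49), inverse 1.
S ≡ 1·931·1 + 12·1519·18 + 29·589·1 = 346116.
346116 mod 28861 = 28645.

28645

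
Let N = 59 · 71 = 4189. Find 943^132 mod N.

1594

Mod 59: 943 ≡ 58; by Fermat, exponent reduces to 132 mod 58 = 16; 58^16 ≡ 1 (mod 59).
Mod 71: 943 ≡ 20; by Fermat, exponent reduces to 132 mod 70 = 62; 20^62 ≡ 32 (mod 71).
Combine by CRT: x ≡ 1 (mod 59), x ≡ 32 (mod 71) ⇒ x ≡ 1594 (mod 4189).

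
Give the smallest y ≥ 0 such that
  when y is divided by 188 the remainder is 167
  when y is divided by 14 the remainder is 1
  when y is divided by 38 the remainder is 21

Combine the congruences pairwise.
gcd(188, 14) = 2 and 2 | (1 − 167), so the pair is consistent; merging gives y ≡ 1107 (mod 1316), where 1316 = lcm(188, 14).
gcd(1316, 38) = 2 and 2 | (21 − 1107), so the pair is consistent; merging gives y ≡ 10319 (mod 25004), where 25004 = lcm(1316, 38).
The solution is unique modulo lcm(188, 14, 38) = 25004.

10319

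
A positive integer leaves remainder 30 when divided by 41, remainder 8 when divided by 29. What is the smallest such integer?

From m ≡ 30 (mod 41) write m = 30 + 41t. Substituting into m ≡ 8 (mod 29) gives 41t ≡ 7 (mod 29), and since 12⁻¹ ≡ 17 (mod 29), t ≡ 3. Hence m ≡ 30 + 41·3 = 153 (mod 1189).

153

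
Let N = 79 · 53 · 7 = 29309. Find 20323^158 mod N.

Mod 79: 20323 ≡ 20; by Fermat, exponent reduces to 158 mod 78 = 2; 20^2 ≡ 5 (mod 79).
Mod 53: 20323 ≡ 24; by Fermat, exponent reduces to 158 mod 52 = 2; 24^2 ≡ 46 (mod 53).
Mod 7: 20323 ≡ 2; by Fermat, exponent reduces to 158 mod 6 = 2; 2^2 ≡ 4 (mod 7).
Combine by CRT: x ≡ 5 (mod 79), x ≡ 46 (mod 53), x ≡ 4 (mod 7) ⇒ x ≡ 1901 (mod 29309).

1901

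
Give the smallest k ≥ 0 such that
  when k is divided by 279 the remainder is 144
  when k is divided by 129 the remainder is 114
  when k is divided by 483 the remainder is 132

gcd(279, 129) = 3 and 3 | (114 − 144), so the pair is consistent; merging gives k ≡ 4887 (mod 11997), where 11997 = lcm(279, 129).
gcd(11997, 483) = 3 and 3 | (132 − 4887), so the pair is consistent; merging gives k ≡ 364797 (mod 1931517), where 1931517 = lcm(11997, 483).
The solution is unique modulo lcm(279, 129, 483) = 1931517.

364797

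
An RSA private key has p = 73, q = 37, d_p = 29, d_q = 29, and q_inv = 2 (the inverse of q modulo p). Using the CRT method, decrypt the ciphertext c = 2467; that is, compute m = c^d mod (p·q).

m₁ = c^(d_p) mod p: c ≡ 58 (mod 73), and 58^29 mod 73 = 60.
m₂ = c^(d_q) mod q: c ≡ 25 (mod 37), and 25^29 mod 37 = 4.
h = q_inv·(m₁ − m₂) mod p = 2·(60 − 4) mod 73 = 39.
m = m₂ + h·q = 4 + 39·37 = 1447.

1447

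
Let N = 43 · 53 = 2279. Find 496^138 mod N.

1607

Mod 43: 496 ≡ 23; by Fermat, exponent reduces to 138 mod 42 = 12; 23^12 ≡ 16 (mod 43).
Mod 53: 496 ≡ 19; by Fermat, exponent reduces to 138 mod 52 = 34; 19^34 ≡ 17 (mod 53).
Combine by CRT: x ≡ 16 (mod 43), x ≡ 17 (mod 53) ⇒ x ≡ 1607 (mod 2279).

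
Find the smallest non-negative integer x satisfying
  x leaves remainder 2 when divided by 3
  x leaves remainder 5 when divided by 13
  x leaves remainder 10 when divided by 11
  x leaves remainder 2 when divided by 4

1682

From x ≡ 2 (mod 3) write x = 2 + 3t. Substituting into x ≡ 5 (mod 13) gives 3t ≡ 3 (mod 13), and since 3⁻¹ ≡ 9 (mod 13), t ≡ 1. Hence x ≡ 2 + 3·1 = 5 (mod 39).
From x ≡ 5 (mod 39) write x = 5 + 39t. Substituting into x ≡ 10 (mod 11) gives 39t ≡ 5 (mod 11), and since 6⁻¹ ≡ 2 (mod 11), t ≡ 10. Hence x ≡ 5 + 39·10 = 395 (mod 429).
From x ≡ 395 (mod 429) write x = 395 + 429t. Substituting into x ≡ 2 (mod 4) gives 429t ≡ 3 (mod 4), and since 1⁻¹ ≡ 1 (mod 4), t ≡ 3. Hence x ≡ 395 + 429·3 = 1682 (mod 1716).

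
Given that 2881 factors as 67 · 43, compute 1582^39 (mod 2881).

2129

Mod 67: 1582 ≡ 41; 41^39 ≡ 52 (mod 67).
Mod 43: 1582 ≡ 34; 34^39 ≡ 22 (mod 43).
Combine by CRT: x ≡ 52 (mod 67), x ≡ 22 (mod 43) ⇒ x ≡ 2129 (mod 2881).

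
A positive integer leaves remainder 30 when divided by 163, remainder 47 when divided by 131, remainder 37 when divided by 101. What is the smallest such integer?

Combine the congruences pairwise.
From N ≡ 30 (mod 163) write N = 30 + 163t. Substituting into N ≡ 47 (mod 131) gives 163t ≡ 17 (mod 131), and since 32⁻¹ ≡ 86 (mod 131), t ≡ 21. Hence N ≡ 30 + 163·21 = 3453 (mod 21353).
From N ≡ 3453 (mod 21353) write N = 3453 + 21353t. Substituting into N ≡ 37 (mod 101) gives 21353t ≡ 18 (mod 101), and since 42⁻¹ ≡ 89 (mod 101), t ≡ 87. Hence N ≡ 3453 + 21353·87 = 1861164 (mod 2156653).

1861164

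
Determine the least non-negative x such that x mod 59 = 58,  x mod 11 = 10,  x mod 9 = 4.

3244

From x ≡ 58 (mod 59) write x = 58 + 59t. Substituting into x ≡ 10 (mod 11) gives 59t ≡ 7 (mod 11), and since 4⁻¹ ≡ 3 (mod 11), t ≡ 10. Hence x ≡ 58 + 59·10 = 648 (mod 649).
From x ≡ 648 (mod 649) write x = 648 + 649t. Substituting into x ≡ 4 (mod 9) gives 649t ≡ 4 (mod 9), and since 1⁻¹ ≡ 1 (mod 9), t ≡ 4. Hence x ≡ 648 + 649·4 = 3244 (mod 5841).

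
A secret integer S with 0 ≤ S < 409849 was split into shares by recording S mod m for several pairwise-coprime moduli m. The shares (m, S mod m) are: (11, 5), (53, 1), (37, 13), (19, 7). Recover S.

339784

The moduli are pairwise coprime; N = 11·53·37·19 = 409849.
N/11 = 37259; 37259 ≡ 2 (mod 11); 2·6 ≡ 1, so inverse 6.
N/53 = 7733; 7733 ≡ 48 (mod 53); 48·21 ≡ 1, so inverse 21.
N/37 = 11077; 11077 ≡ 14 (mod 37); 14·8 ≡ 1, so inverse 8.
N/19 = 21571; 21571 ≡ 6 (mod 19); 6·16 ≡ 1, so inverse 16.
S ≡ 5·37259·6 + 1·7733·21 + 13·11077·8 + 7·21571·16 = 4848123.
4848123 mod 409849 = 339784.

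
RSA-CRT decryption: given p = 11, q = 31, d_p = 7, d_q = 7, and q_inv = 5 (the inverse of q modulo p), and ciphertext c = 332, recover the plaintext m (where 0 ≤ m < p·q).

m₁ = c^(d_p) mod p: c ≡ 2 (mod 11), and 2^7 mod 11 = 7.
m₂ = c^(d_q) mod q: c ≡ 22 (mod 31), and 22^7 mod 31 = 21.
h = q_inv·(m₁ − m₂) mod p = 5·(7 − 21) mod 11 = 7.
m = m₂ + h·q = 21 + 7·31 = 238.

238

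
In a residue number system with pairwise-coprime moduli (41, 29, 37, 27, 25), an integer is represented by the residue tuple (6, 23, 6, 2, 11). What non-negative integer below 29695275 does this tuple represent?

The moduli are pairwise coprime; N = 41·29·37·27·25 = 29695275.
N/41 = 724275; 724275 ≡ 10 (mod 41); 10·37 ≡ 1, so inverse 37.
N/29 = 1023975; 1023975 ≡ 14 (mod 29); 14·27 ≡ 1, so inverse 27.
N/37 = 802575; 802575 ≡ 8 (mod 37); 8·14 ≡ 1, so inverse 14.
N/27 = 1099825; 1099825 ≡ 7 (mod 27); 7·4 ≡ 1, so inverse 4.
N/25 = 1187811; 1187811 ≡ 11 (mod 25); 11·16 ≡ 1, so inverse 16.
x ≡ 6·724275·37 + 23·1023975·27 + 6·802575·14 + 2·1099825·4 + 11·1187811·16 = 1081947161.
1081947161 mod 29695275 = 12917261.

12917261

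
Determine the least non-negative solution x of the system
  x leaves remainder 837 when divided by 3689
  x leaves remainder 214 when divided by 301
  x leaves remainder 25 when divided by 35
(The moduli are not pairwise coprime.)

gcd(3689, 301) = 7 and 7 | (214 − 837), so the pair is consistent; merging gives x ≡ 115196 (mod 158627), where 158627 = lcm(3689, 301).
gcd(158627, 35) = 7 and 7 | (25 − 115196), so the pair is consistent; merging gives x ≡ 432450 (mod 793135), where 793135 = lcm(158627, 35).
The solution is unique modulo lcm(3689, 301, 35) = 793135.

432450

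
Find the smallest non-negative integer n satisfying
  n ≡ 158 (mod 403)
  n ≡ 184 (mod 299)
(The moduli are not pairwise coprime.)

Combine the congruences pairwise.
gcd(403, 299) = 13 and 13 | (184 − 158), so the pair is consistent; merging gives n ≡ 2576 (mod 9269), where 9269 = lcm(403, 299).
The solution is unique modulo lcm(403, 299) = 9269.

2576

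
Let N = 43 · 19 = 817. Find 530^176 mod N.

633

Mod 43: 530 ≡ 14; by Fermat, exponent reduces to 176 mod 42 = 8; 14^8 ≡ 31 (mod 43).
Mod 19: 530 ≡ 17; by Fermat, exponent reduces to 176 mod 18 = 14; 17^14 ≡ 6 (mod 19).
Combine by CRT: x ≡ 31 (mod 43), x ≡ 6 (mod 19) ⇒ x ≡ 633 (mod 817).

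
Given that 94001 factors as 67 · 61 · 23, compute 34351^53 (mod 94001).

86047

Mod 67: 34351 ≡ 47; 47^53 ≡ 19 (mod 67).
Mod 61: 34351 ≡ 8; 8^53 ≡ 37 (mod 61).
Mod 23: 34351 ≡ 12; by Fermat, exponent reduces to 53 mod 22 = 9; 12^9 ≡ 4 (mod 23).
Combine by CRT: x ≡ 19 (mod 67), x ≡ 37 (mod 61), x ≡ 4 (mod 23) ⇒ x ≡ 86047 (mod 94001).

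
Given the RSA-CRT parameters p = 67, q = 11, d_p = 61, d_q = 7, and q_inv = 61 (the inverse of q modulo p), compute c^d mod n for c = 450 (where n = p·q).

593

m₁ = c^(d_p) mod p: c ≡ 48 (mod 67), and 48^61 mod 67 = 57.
m₂ = c^(d_q) mod q: c ≡ 10 (mod 11), and 10^7 mod 11 = 10.
h = q_inv·(m₁ − m₂) mod p = 61·(57 − 10) mod 67 = 53.
m = m₂ + h·q = 10 + 53·11 = 593.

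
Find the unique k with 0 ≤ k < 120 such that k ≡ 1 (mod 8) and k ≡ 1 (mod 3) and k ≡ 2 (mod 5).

97

From k ≡ 1 (mod 8) write k = 1 + 8t. Substituting into k ≡ 1 (mod 3) gives 8t ≡ 0 (mod 3), and since 2⁻¹ ≡ 2 (mod 3), t ≡ 0. Hence k ≡ 1 + 8·0 = 1 (mod 24).
From k ≡ 1 (mod 24) write k = 1 + 24t. Substituting into k ≡ 2 (mod 5) gives 24t ≡ 1 (mod 5), and since 4⁻¹ ≡ 4 (mod 5), t ≡ 4. Hence k ≡ 1 + 24·4 = 97 (mod 120).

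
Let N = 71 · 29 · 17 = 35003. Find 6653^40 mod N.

2872

Mod 71: 6653 ≡ 50; 50^40 ≡ 32 (mod 71).
Mod 29: 6653 ≡ 12; by Fermat, exponent reduces to 40 mod 28 = 12; 12^12 ≡ 1 (mod 29).
Mod 17: 6653 ≡ 6; by Fermat, exponent reduces to 40 mod 16 = 8; 6^8 ≡ 16 (mod 17).
Combine by CRT: x ≡ 32 (mod 71), x ≡ 1 (mod 29), x ≡ 16 (mod 17) ⇒ x ≡ 2872 (mod 35003).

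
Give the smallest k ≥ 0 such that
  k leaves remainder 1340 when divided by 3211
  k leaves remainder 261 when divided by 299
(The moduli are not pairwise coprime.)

33450

gcd(3211, 299) = 13 and 13 | (261 − 1340), so the pair is consistent; merging gives k ≡ 33450 (mod 73853), where 73853 = lcm(3211, 299).
The solution is unique modulo lcm(3211, 299) = 73853.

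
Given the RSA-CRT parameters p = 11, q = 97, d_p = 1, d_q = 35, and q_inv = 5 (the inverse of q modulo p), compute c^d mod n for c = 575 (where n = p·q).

993

m₁ = c^(d_p) mod p: c ≡ 3 (mod 11), and 3^1 mod 11 = 3.
m₂ = c^(d_q) mod q: c ≡ 90 (mod 97), and 90^35 mod 97 = 23.
h = q_inv·(m₁ − m₂) mod p = 5·(3 − 23) mod 11 = 10.
m = m₂ + h·q = 23 + 10·97 = 993.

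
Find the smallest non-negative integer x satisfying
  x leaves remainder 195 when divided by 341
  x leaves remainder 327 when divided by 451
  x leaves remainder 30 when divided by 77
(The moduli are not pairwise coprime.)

72487

gcd(341, 451) = 11 and 11 | (327 − 195), so the pair is consistent; merging gives x ≡ 2582 (mod 13981), where 13981 = lcm(341, 451).
gcd(13981, 77) = 11 and 11 | (30 − 2582), so the pair is consistent; merging gives x ≡ 72487 (mod 97867), where 97867 = lcm(13981, 77).
The solution is unique modulo lcm(341, 451, 77) = 97867.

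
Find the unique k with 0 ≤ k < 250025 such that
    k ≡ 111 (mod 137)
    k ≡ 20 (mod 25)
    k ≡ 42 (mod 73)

The moduli are pairwise coprime; N = 137·25·73 = 250025.
N/137 = 1825; 1825 ≡ 44 (mod 137); 44·109 ≡ 1, so inverse 109.
N/25 = 10001; 10001 ≡ 1 (mod 25), inverse 1.
N/73 = 3425; 3425 ≡ 67 (mod 73); 67·12 ≡ 1, so inverse 12.
k ≡ 111·1825·109 + 20·10001·1 + 42·3425·12 = 24006895.
24006895 mod 250025 = 4495.

4495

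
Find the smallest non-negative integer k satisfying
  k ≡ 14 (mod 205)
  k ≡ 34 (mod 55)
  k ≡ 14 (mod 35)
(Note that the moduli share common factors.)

5754

gcd(205, 55) = 5 and 5 | (34 − 14), so the pair is consistent; merging gives k ≡ 1244 (mod 2255), where 2255 = lcm(205, 55).
gcd(2255, 35) = 5 and 5 | (14 − 1244), so the pair is consistent; merging gives k ≡ 5754 (mod 15785), where 15785 = lcm(2255, 35).
The solution is unique modulo lcm(205, 55, 35) = 15785.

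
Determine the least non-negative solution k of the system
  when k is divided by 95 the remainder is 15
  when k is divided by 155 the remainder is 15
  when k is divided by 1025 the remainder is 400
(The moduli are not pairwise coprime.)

Combine the congruences pairwise.
gcd(95, 155) = 5 and 5 | (15 − 15), so the pair is consistent; merging gives k ≡ 15 (mod 2945), where 2945 = lcm(95, 155).
gcd(2945, 1025) = 5 and 5 | (400 − 15), so the pair is consistent; merging gives k ≡ 200275 (mod 603725), where 603725 = lcm(2945, 1025).
The solution is unique modulo lcm(95, 155, 1025) = 603725.

200275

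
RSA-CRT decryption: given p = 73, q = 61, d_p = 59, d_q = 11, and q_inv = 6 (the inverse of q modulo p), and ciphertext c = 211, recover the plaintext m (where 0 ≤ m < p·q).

m₁ = c^(d_p) mod p: c ≡ 65 (mod 73), and 65^59 mod 73 = 9.
m₂ = c^(d_q) mod q: c ≡ 28 (mod 61), and 28^11 mod 61 = 33.
h = q_inv·(m₁ − m₂) mod p = 6·(9 − 33) mod 73 = 2.
m = m₂ + h·q = 33 + 2·61 = 155.

155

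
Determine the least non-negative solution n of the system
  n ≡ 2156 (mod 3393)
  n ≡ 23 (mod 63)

22514

Combine the congruences pairwise.
gcd(3393, 63) = 9 and 9 | (23 − 2156), so the pair is consistent; merging gives n ≡ 22514 (mod 23751), where 23751 = lcm(3393, 63).
The solution is unique modulo lcm(3393, 63) = 23751.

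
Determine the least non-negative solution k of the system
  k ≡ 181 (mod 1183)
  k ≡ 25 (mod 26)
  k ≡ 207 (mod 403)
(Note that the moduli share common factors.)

gcd(1183, 26) = 13 and 13 | (25 − 181), so the pair is consistent; merging gives k ≡ 181 (mod 2366), where 2366 = lcm(1183, 26).
gcd(2366, 403) = 13 and 13 | (207 − 181), so the pair is consistent; merging gives k ≡ 35671 (mod 73346), where 73346 = lcm(2366, 403).
The solution is unique modulo lcm(1183, 26, 403) = 73346.

35671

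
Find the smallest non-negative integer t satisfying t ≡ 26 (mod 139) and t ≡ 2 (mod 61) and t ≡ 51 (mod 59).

287617

From t ≡ 26 (mod 139) write t = 26 + 139s. Substituting into t ≡ 2 (mod 61) gives 139s ≡ 37 (mod 61), and since 17⁻¹ ≡ 18 (mod 61), s ≡ 56. Hence t ≡ 26 + 139·56 = 7810 (mod 8479).
From t ≡ 7810 (mod 8479) write t = 7810 + 8479s. Substituting into t ≡ 51 (mod 59) gives 8479s ≡ 29 (mod 59), and since 42⁻¹ ≡ 52 (mod 59), s ≡ 33. Hence t ≡ 7810 + 8479·33 = 287617 (mod 500261).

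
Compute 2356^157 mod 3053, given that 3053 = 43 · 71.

2953

Mod 43: 2356 ≡ 34; by Fermat, exponent reduces to 157 mod 42 = 31; 34^31 ≡ 29 (mod 43).
Mod 71: 2356 ≡ 13; by Fermat, exponent reduces to 157 mod 70 = 17; 13^17 ≡ 42 (mod 71).
Combine by CRT: x ≡ 29 (mod 43), x ≡ 42 (mod 71) ⇒ x ≡ 2953 (mod 3053).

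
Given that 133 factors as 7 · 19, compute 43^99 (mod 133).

Mod 7: 43 ≡ 1; by Fermat, exponent reduces to 99 mod 6 = 3; 1^3 ≡ 1 (mod 7).
Mod 19: 43 ≡ 5; by Fermat, exponent reduces to 99 mod 18 = 9; 5^9 ≡ 1 (mod 19).
Combine by CRT: x ≡ 1 (mod 7), x ≡ 1 (mod 19) ⇒ x ≡ 1 (mod 133).

1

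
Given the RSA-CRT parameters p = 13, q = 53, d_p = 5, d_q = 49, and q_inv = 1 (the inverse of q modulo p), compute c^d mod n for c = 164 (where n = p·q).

m₁ = c^(d_p) mod p: c ≡ 8 (mod 13), and 8^5 mod 13 = 8.
m₂ = c^(d_q) mod q: c ≡ 5 (mod 53), and 5^49 mod 53 = 14.
h = q_inv·(m₁ − m₂) mod p = 1·(8 − 14) mod 13 = 7.
m = m₂ + h·q = 14 + 7·53 = 385.

385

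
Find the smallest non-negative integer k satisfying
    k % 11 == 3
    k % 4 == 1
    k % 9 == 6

69

From k ≡ 3 (mod 11) write k = 3 + 11t. Substituting into k ≡ 1 (mod 4) gives 11t ≡ 2 (mod 4), and since 3⁻¹ ≡ 3 (mod 4), t ≡ 2. Hence k ≡ 3 + 11·2 = 25 (mod 44).
From k ≡ 25 (mod 44) write k = 25 + 44t. Substituting into k ≡ 6 (mod 9) gives 44t ≡ 8 (mod 9), and since 8⁻¹ ≡ 8 (mod 9), t ≡ 1. Hence k ≡ 25 + 44·1 = 69 (mod 396).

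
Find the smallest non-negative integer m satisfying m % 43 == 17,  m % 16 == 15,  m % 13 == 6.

8703

The moduli are pairwise coprime; N = 43·16·13 = 8944.
N/43 = 208; 208 ≡ 36 (mod 43); 36·6 ≡ 1, so inverse 6.
N/16 = 559; 559 ≡ 15 (mod 16); 15·15 ≡ 1, so inverse 15.
N/13 = 688; 688 ≡ 12 (mod 13); 12·12 ≡ 1, so inverse 12.
m ≡ 17·208·6 + 15·559·15 + 6·688·12 = 196527.
196527 mod 8944 = 8703.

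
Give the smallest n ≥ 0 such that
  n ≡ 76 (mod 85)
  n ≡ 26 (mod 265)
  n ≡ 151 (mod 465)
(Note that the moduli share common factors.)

Combine the congruences pairwise.
gcd(85, 265) = 5 and 5 | (26 − 76), so the pair is consistent; merging gives n ≡ 1351 (mod 4505), where 4505 = lcm(85, 265).
gcd(4505, 465) = 5 and 5 | (151 − 1351), so the pair is consistent; merging gives n ≡ 298681 (mod 418965), where 418965 = lcm(4505, 465).
The solution is unique modulo lcm(85, 265, 465) = 418965.

298681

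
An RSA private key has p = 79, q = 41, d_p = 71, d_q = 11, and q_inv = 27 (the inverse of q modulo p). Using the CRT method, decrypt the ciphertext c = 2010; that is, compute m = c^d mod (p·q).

165

m₁ = c^(d_p) mod p: c ≡ 35 (mod 79), and 35^71 mod 79 = 7.
m₂ = c^(d_q) mod q: c ≡ 1 (mod 41), and 1^11 mod 41 = 1.
h = q_inv·(m₁ − m₂) mod p = 27·(7 − 1) mod 79 = 4.
m = m₂ + h·q = 1 + 4·41 = 165.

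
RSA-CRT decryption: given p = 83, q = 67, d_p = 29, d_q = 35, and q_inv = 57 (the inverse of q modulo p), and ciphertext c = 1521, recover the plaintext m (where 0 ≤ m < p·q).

1405

m₁ = c^(d_p) mod p: c ≡ 27 (mod 83), and 27^29 mod 83 = 77.
m₂ = c^(d_q) mod q: c ≡ 47 (mod 67), and 47^35 mod 67 = 65.
h = q_inv·(m₁ − m₂) mod p = 57·(77 − 65) mod 83 = 20.
m = m₂ + h·q = 65 + 20·67 = 1405.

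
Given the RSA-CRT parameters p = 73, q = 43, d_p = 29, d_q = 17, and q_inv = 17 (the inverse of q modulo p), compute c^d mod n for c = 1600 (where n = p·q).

m₁ = c^(d_p) mod p: c ≡ 67 (mod 73), and 67^29 mod 73 = 50.
m₂ = c^(d_q) mod q: c ≡ 9 (mod 43), and 9^17 mod 43 = 31.
h = q_inv·(m₁ − m₂) mod p = 17·(50 − 31) mod 73 = 31.
m = m₂ + h·q = 31 + 31·43 = 1364.

1364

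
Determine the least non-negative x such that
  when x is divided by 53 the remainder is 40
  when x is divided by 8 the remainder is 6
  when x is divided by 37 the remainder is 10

From x ≡ 40 (mod 53) write x = 40 + 53t. Substituting into x ≡ 6 (mod 8) gives 53t ≡ 6 (mod 8), and since 5⁻¹ ≡ 5 (mod 8), t ≡ 6. Hence x ≡ 40 + 53·6 = 358 (mod 424).
From x ≡ 358 (mod 424) write x = 358 + 424t. Substituting into x ≡ 10 (mod 37) gives 424t ≡ 22 (mod 37), and since 17⁻¹ ≡ 24 (mod 37), t ≡ 10. Hence x ≡ 358 + 424·10 = 4598 (mod 15688).

4598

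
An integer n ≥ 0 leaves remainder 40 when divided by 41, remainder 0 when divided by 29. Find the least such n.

From n ≡ 40 (mod 41) write n = 40 + 41t. Substituting into n ≡ 0 (mod 29) gives 41t ≡ 18 (mod 29), and since 12⁻¹ ≡ 17 (mod 29), t ≡ 16. Hence n ≡ 40 + 41·16 = 696 (mod 1189).

696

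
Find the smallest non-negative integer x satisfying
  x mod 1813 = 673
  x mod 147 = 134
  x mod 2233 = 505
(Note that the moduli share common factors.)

Combine the congruences pairwise.
gcd(1813, 147) = 49 and 49 | (134 − 673), so the pair is consistent; merging gives x ≡ 2486 (mod 5439), where 5439 = lcm(1813, 147).
gcd(5439, 2233) = 7 and 7 | (505 − 2486), so the pair is consistent; merging gives x ≡ 1389431 (mod 1735041), where 1735041 = lcm(5439, 2233).
The solution is unique modulo lcm(1813, 147, 2233) = 1735041.

1389431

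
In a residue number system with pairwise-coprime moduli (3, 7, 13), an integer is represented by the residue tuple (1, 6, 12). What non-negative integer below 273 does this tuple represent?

181

The moduli are pairwise coprime; N = 3·7·13 = 273.
N/3 = 91; 91 ≡ 1 (mod 3), inverse 1.
N/7 = 39; 39 ≡ 4 (mod 7); 4·2 ≡ 1, so inverse 2.
N/13 = 21; 21 ≡ 8 (mod 13); 8·5 ≡ 1, so inverse 5.
x ≡ 1·91·1 + 6·39·2 + 12·21·5 = 1819.
1819 mod 273 = 181.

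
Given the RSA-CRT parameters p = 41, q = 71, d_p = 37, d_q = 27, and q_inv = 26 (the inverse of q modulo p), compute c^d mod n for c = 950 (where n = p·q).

m₁ = c^(d_p) mod p: c ≡ 7 (mod 41), and 7^37 mod 41 = 11.
m₂ = c^(d_q) mod q: c ≡ 27 (mod 71), and 27^27 mod 71 = 2.
h = q_inv·(m₁ − m₂) mod p = 26·(11 − 2) mod 41 = 29.
m = m₂ + h·q = 2 + 29·71 = 2061.

2061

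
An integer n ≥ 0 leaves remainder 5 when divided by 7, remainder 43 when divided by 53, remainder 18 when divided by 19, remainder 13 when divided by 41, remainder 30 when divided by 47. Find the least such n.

The moduli are pairwise coprime; M = 7·53·19·41·47 = 13583423.
M/7 = 1940489; 1940489 ≡ 5 (mod 7); 5·3 ≡ 1, so inverse 3.
M/53 = 256291; 256291 ≡ 36 (mod 53); 36·28 ≡ 1, so inverse 28.
M/19 = 714917; 714917 ≡ 4 (mod 19); 4·5 ≡ 1, so inverse 5.
M/41 = 331303; 331303 ≡ 23 (mod 41); 23·25 ≡ 1, so inverse 25.
M/47 = 289009; 289009 ≡ 6 (mod 47); 6·8 ≡ 1, so inverse 8.
n ≡ 5·1940489·3 + 43·256291·28 + 18·714917·5 + 13·331303·25 + 30·289009·8 = 579059864.
579059864 mod 13583423 = 8556098.

8556098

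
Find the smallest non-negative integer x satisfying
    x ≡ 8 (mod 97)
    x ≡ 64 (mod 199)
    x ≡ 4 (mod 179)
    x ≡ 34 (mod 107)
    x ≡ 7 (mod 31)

6127167677

From x ≡ 8 (mod 97) write x = 8 + 97t. Substituting into x ≡ 64 (mod 199) gives 97t ≡ 56 (mod 199), and since 97⁻¹ ≡ 119 (mod 199), t ≡ 97. Hence x ≡ 8 + 97·97 = 9417 (mod 19303).
From x ≡ 9417 (mod 19303) write x = 9417 + 19303t. Substituting into x ≡ 4 (mod 179) gives 19303t ≡ 74 (mod 179), and since 150⁻¹ ≡ 37 (mod 179), t ≡ 53. Hence x ≡ 9417 + 19303·53 = 1032476 (mod 3455237).
From x ≡ 1032476 (mod 3455237) write x = 1032476 + 3455237t. Substituting into x ≡ 34 (mod 107) gives 3455237t ≡ 1 (mod 107), and since 100⁻¹ ≡ 61 (mod 107), t ≡ 61. Hence x ≡ 1032476 + 3455237·61 = 211801933 (mod 369710359).
From x ≡ 211801933 (mod 369710359) write x = 211801933 + 369710359t. Substituting into x ≡ 7 (mod 31) gives 369710359t ≡ 25 (mod 31), and since 19⁻¹ ≡ 18 (mod 31), t ≡ 16. Hence x ≡ 211801933 + 369710359·16 = 6127167677 (mod 11461021129).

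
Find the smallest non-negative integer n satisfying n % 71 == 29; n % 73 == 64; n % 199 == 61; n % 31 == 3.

The moduli are pairwise coprime; M = 71·73·199·31 = 31973927.
M/71 = 450337; 450337 ≡ 55 (mod 71); 55·31 ≡ 1, so inverse 31.
M/73 = 437999; 437999 ≡ 72 (mod 73); 72·72 ≡ 1, so inverse 72.
M/199 = 160673; 160673 ≡ 80 (mod 199); 80·102 ≡ 1, so inverse 102.
M/31 = 1031417; 1031417 ≡ 16 (mod 31); 16·2 ≡ 1, so inverse 2.
n ≡ 29·450337·31 + 64·437999·72 + 61·160673·102 + 3·1031417·2 = 3429048263.
3429048263 mod 31973927 = 7838074.

7838074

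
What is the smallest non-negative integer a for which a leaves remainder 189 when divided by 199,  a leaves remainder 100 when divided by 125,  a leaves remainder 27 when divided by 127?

599975

The moduli are pairwise coprime; N = 199·125·127 = 3159125.
N/199 = 15875; 15875 ≡ 154 (mod 199); 154·84 ≡ 1, so inverse 84.
N/125 = 25273; 25273 ≡ 23 (mod 125); 23·87 ≡ 1, so inverse 87.
N/127 = 24875; 24875 ≡ 110 (mod 127); 110·112 ≡ 1, so inverse 112.
a ≡ 189·15875·84 + 100·25273·87 + 27·24875·112 = 547128600.
547128600 mod 3159125 = 599975.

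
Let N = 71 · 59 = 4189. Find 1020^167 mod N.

1319

Mod 71: 1020 ≡ 26; by Fermat, exponent reduces to 167 mod 70 = 27; 26^27 ≡ 41 (mod 71).
Mod 59: 1020 ≡ 17; by Fermat, exponent reduces to 167 mod 58 = 51; 17^51 ≡ 21 (mod 59).
Combine by CRT: x ≡ 41 (mod 71), x ≡ 21 (mod 59) ⇒ x ≡ 1319 (mod 4189).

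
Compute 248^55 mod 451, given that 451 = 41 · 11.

296

Mod 41: 248 ≡ 2; by Fermat, exponent reduces to 55 mod 40 = 15; 2^15 ≡ 9 (mod 41).
Mod 11: 248 ≡ 6; by Fermat, exponent reduces to 55 mod 10 = 5; 6^5 ≡ 10 (mod 11).
Combine by CRT: x ≡ 9 (mod 41), x ≡ 10 (mod 11) ⇒ x ≡ 296 (mod 451).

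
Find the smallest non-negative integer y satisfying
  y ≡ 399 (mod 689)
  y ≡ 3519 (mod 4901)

67232

Combine the congruences pairwise.
gcd(689, 4901) = 13 and 13 | (3519 − 399), so the pair is consistent; merging gives y ≡ 67232 (mod 259753), where 259753 = lcm(689, 4901).
The solution is unique modulo lcm(689, 4901) = 259753.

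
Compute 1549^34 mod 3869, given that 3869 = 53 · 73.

732

Mod 53: 1549 ≡ 12; 12^34 ≡ 43 (mod 53).
Mod 73: 1549 ≡ 16; 16^34 ≡ 2 (mod 73).
Combine by CRT: x ≡ 43 (mod 53), x ≡ 2 (mod 73) ⇒ x ≡ 732 (mod 3869).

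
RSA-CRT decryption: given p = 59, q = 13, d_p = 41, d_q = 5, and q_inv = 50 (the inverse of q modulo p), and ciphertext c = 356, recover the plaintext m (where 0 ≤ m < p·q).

447

m₁ = c^(d_p) mod p: c ≡ 2 (mod 59), and 2^41 mod 59 = 34.
m₂ = c^(d_q) mod q: c ≡ 5 (mod 13), and 5^5 mod 13 = 5.
h = q_inv·(m₁ − m₂) mod p = 50·(34 − 5) mod 59 = 34.
m = m₂ + h·q = 5 + 34·13 = 447.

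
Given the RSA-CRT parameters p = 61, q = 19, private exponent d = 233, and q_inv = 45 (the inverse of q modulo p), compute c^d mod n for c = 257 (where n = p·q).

d_p = d mod (p−1) = 233 mod 60 = 53; d_q = d mod (q−1) = 17.
m₁ = c^(d_p) mod p: c ≡ 13 (mod 61), and 13^53 mod 61 = 47.
m₂ = c^(d_q) mod q: c ≡ 10 (mod 19), and 10^17 mod 19 = 2.
h = q_inv·(m₁ − m₂) mod p = 45·(47 − 2) mod 61 = 12.
m = m₂ + h·q = 2 + 12·19 = 230.

230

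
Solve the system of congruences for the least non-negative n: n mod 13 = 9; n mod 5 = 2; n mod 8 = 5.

477

The moduli are pairwise coprime; M = 13·5·8 = 520.
M/13 = 40; 40 ≡ 1 (mod 13), inverse 1.
M/5 = 104; 104 ≡ 4 (mod 5); 4·4 ≡ 1, so inverse 4.
M/8 = 65; 65 ≡ 1 (mod 8), inverse 1.
n ≡ 9·40·1 + 2·104·4 + 5·65·1 = 1517.
1517 mod 520 = 477.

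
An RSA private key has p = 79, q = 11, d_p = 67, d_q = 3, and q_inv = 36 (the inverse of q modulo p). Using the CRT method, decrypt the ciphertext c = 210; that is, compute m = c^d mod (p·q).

650

m₁ = c^(d_p) mod p: c ≡ 52 (mod 79), and 52^67 mod 79 = 18.
m₂ = c^(d_q) mod q: c ≡ 1 (mod 11), and 1^3 mod 11 = 1.
h = q_inv·(m₁ − m₂) mod p = 36·(18 − 1) mod 79 = 59.
m = m₂ + h·q = 1 + 59·11 = 650.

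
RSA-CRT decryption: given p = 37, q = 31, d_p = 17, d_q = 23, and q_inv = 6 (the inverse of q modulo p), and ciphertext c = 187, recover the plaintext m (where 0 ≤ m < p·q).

m₁ = c^(d_p) mod p: c ≡ 2 (mod 37), and 2^17 mod 37 = 18.
m₂ = c^(d_q) mod q: c ≡ 1 (mod 31), and 1^23 mod 31 = 1.
h = q_inv·(m₁ − m₂) mod p = 6·(18 − 1) mod 37 = 28.
m = m₂ + h·q = 1 + 28·31 = 869.

869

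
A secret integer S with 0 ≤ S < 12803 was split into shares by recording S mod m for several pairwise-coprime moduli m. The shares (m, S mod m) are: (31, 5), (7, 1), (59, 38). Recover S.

The moduli are pairwise coprime; N = 31·7·59 = 12803.
N/31 = 413; 413 ≡ 10 (mod 31); 10·28 ≡ 1, so inverse 28.
N/7 = 1829; 1829 ≡ 2 (mod 7); 2·4 ≡ 1, so inverse 4.
N/59 = 217; 217 ≡ 40 (mod 59); 40·31 ≡ 1, so inverse 31.
S ≡ 5·413·28 + 1·1829·4 + 38·217·31 = 320762.
320762 mod 12803 = 687.

687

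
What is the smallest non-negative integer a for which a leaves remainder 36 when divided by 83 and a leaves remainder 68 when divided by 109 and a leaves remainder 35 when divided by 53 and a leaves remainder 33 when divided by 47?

15966497

The moduli are pairwise coprime; N = 83·109·53·47 = 22536077.
N/83 = 271519; 271519 ≡ 26 (mod 83); 26·16 ≡ 1, so inverse 16.
N/109 = 206753; 206753 ≡ 89 (mod 109); 89·49 ≡ 1, so inverse 49.
N/53 = 425209; 425209 ≡ 43 (mod 53); 43·37 ≡ 1, so inverse 37.
N/47 = 479491; 479491 ≡ 44 (mod 47); 44·31 ≡ 1, so inverse 31.
a ≡ 36·271519·16 + 68·206753·49 + 35·425209·37 + 33·479491·31 = 1886460888.
1886460888 mod 22536077 = 15966497.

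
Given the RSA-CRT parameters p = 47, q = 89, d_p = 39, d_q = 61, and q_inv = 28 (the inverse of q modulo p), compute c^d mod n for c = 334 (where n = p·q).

312

m₁ = c^(d_p) mod p: c ≡ 5 (mod 47), and 5^39 mod 47 = 30.
m₂ = c^(d_q) mod q: c ≡ 67 (mod 89), and 67^61 mod 89 = 45.
h = q_inv·(m₁ − m₂) mod p = 28·(30 − 45) mod 47 = 3.
m = m₂ + h·q = 45 + 3·89 = 312.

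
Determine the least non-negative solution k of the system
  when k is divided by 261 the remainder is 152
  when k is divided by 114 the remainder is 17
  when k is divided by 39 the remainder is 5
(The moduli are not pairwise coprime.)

gcd(261, 114) = 3 and 3 | (17 − 152), so the pair is consistent; merging gives k ≡ 7199 (mod 9918), where 9918 = lcm(261, 114).
gcd(9918, 39) = 3 and 3 | (5 − 7199), so the pair is consistent; merging gives k ≡ 56789 (mod 128934), where 128934 = lcm(9918, 39).
The solution is unique modulo lcm(261, 114, 39) = 128934.

56789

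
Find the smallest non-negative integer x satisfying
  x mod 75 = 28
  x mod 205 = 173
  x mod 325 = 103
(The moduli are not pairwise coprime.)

gcd(75, 205) = 5 and 5 | (173 − 28), so the pair is consistent; merging gives x ≡ 2428 (mod 3075), where 3075 = lcm(75, 205).
gcd(3075, 325) = 25 and 25 | (103 − 2428), so the pair is consistent; merging gives x ≡ 14728 (mod 39975), where 39975 = lcm(3075, 325).
The solution is unique modulo lcm(75, 205, 325) = 39975.

14728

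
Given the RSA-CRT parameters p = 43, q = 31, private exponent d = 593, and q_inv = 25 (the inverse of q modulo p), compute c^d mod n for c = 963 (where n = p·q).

814

d_p = d mod (p−1) = 593 mod 42 = 5; d_q = d mod (q−1) = 23.
m₁ = c^(d_p) mod p: c ≡ 17 (mod 43), and 17^5 mod 43 = 40.
m₂ = c^(d_q) mod q: c ≡ 2 (mod 31), and 2^23 mod 31 = 8.
h = q_inv·(m₁ − m₂) mod p = 25·(40 − 8) mod 43 = 26.
m = m₂ + h·q = 8 + 26·31 = 814.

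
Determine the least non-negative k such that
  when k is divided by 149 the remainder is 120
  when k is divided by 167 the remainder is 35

From k ≡ 120 (mod 149) write k = 120 + 149t. Substituting into k ≡ 35 (mod 167) gives 149t ≡ 82 (mod 167), and since 149⁻¹ ≡ 102 (mod 167), t ≡ 14. Hence k ≡ 120 + 149·14 = 2206 (mod 24883).

2206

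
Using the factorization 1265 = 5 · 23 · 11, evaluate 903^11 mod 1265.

Mod 5: 903 ≡ 3; by Fermat, exponent reduces to 11 mod 4 = 3; 3^3 ≡ 2 (mod 5).
Mod 23: 903 ≡ 6; 6^11 ≡ 1 (mod 23).
Mod 11: 903 ≡ 1; by Fermat, exponent reduces to 11 mod 10 = 1; 1^1 ≡ 1 (mod 11).
Combine by CRT: x ≡ 2 (mod 5), x ≡ 1 (mod 23), x ≡ 1 (mod 11) ⇒ x ≡ 507 (mod 1265).

507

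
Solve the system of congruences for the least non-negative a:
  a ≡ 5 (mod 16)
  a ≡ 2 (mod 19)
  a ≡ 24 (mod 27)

From a ≡ 5 (mod 16) write a = 5 + 16t. Substituting into a ≡ 2 (mod 19) gives 16t ≡ 16 (mod 19), and since 16⁻¹ ≡ 6 (mod 19), t ≡ 1. Hence a ≡ 5 + 16·1 = 21 (mod 304).
From a ≡ 21 (mod 304) write a = 21 + 304t. Substituting into a ≡ 24 (mod 27) gives 304t ≡ 3 (mod 27), and since 7⁻¹ ≡ 4 (mod 27), t ≡ 12. Hence a ≡ 21 + 304·12 = 3669 (mod 8208).

3669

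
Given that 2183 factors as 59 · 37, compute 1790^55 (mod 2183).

1207

Mod 59: 1790 ≡ 20; 20^55 ≡ 27 (mod 59).
Mod 37: 1790 ≡ 14; by Fermat, exponent reduces to 55 mod 36 = 19; 14^19 ≡ 23 (mod 37).
Combine by CRT: x ≡ 27 (mod 59), x ≡ 23 (mod 37) ⇒ x ≡ 1207 (mod 2183).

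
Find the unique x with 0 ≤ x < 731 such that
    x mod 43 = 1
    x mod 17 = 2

87

Combine the congruences pairwise.
From x ≡ 1 (mod 43) write x = 1 + 43t. Substituting into x ≡ 2 (mod 17) gives 43t ≡ 1 (mod 17), and since 9⁻¹ ≡ 2 (mod 17), t ≡ 2. Hence x ≡ 1 + 43·2 = 87 (mod 731).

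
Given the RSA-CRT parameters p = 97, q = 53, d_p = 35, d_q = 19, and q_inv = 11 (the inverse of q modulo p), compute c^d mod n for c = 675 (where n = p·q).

1140

m₁ = c^(d_p) mod p: c ≡ 93 (mod 97), and 93^35 mod 97 = 73.
m₂ = c^(d_q) mod q: c ≡ 39 (mod 53), and 39^19 mod 53 = 27.
h = q_inv·(m₁ − m₂) mod p = 11·(73 − 27) mod 97 = 21.
m = m₂ + h·q = 27 + 21·53 = 1140.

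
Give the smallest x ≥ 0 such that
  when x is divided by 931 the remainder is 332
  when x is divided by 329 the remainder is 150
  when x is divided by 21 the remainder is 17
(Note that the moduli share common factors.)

gcd(931, 329) = 7 and 7 | (150 − 332), so the pair is consistent; merging gives x ≡ 14297 (mod 43757), where 43757 = lcm(931, 329).
gcd(43757, 21) = 7 and 7 | (17 − 14297), so the pair is consistent; merging gives x ≡ 14297 (mod 131271), where 131271 = lcm(43757, 21).
The solution is unique modulo lcm(931, 329, 21) = 131271.

14297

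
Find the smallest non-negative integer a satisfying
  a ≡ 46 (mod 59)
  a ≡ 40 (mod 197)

From a ≡ 46 (mod 59) write a = 46 + 59t. Substituting into a ≡ 40 (mod 197) gives 59t ≡ 191 (mod 197), and since 59⁻¹ ≡ 187 (mod 197), t ≡ 60. Hence a ≡ 46 + 59·60 = 3586 (mod 11623).

3586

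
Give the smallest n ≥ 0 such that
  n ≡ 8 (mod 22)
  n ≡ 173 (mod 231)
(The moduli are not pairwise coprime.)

gcd(22, 231) = 11 and 11 | (173 − 8), so the pair is consistent; merging gives n ≡ 404 (mod 462), where 462 = lcm(22, 231).
The solution is unique modulo lcm(22, 231) = 462.

404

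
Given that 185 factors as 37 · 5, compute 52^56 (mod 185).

Mod 37: 52 ≡ 15; by Fermat, exponent reduces to 56 mod 36 = 20; 15^20 ≡ 34 (mod 37).
Mod 5: 52 ≡ 2; since 4 | 56, by Fermat 2^56 ≡ 1 (mod 5).
Combine by CRT: x ≡ 34 (mod 37), x ≡ 1 (mod 5) ⇒ x ≡ 71 (mod 185).

71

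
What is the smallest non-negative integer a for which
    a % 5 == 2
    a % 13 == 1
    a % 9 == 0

Combine the congruences pairwise.
From a ≡ 2 (mod 5) write a = 2 + 5t. Substituting into a ≡ 1 (mod 13) gives 5t ≡ 12 (mod 13), and since 5⁻¹ ≡ 8 (mod 13), t ≡ 5. Hence a ≡ 2 + 5·5 = 27 (mod 65).
From a ≡ 27 (mod 65) write a = 27 + 65t. Substituting into a ≡ 0 (mod 9) gives 65t ≡ 0 (mod 9), and since 2⁻¹ ≡ 5 (mod 9), t ≡ 0. Hence a ≡ 27 + 65·0 = 27 (mod 585).

27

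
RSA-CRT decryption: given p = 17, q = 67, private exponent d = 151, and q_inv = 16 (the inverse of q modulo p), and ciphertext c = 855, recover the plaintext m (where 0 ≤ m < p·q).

316

d_p = d mod (p−1) = 151 mod 16 = 7; d_q = d mod (q−1) = 19.
m₁ = c^(d_p) mod p: c ≡ 5 (mod 17), and 5^7 mod 17 = 10.
m₂ = c^(d_q) mod q: c ≡ 51 (mod 67), and 51^19 mod 67 = 48.
h = q_inv·(m₁ − m₂) mod p = 16·(10 − 48) mod 17 = 4.
m = m₂ + h·q = 48 + 4·67 = 316.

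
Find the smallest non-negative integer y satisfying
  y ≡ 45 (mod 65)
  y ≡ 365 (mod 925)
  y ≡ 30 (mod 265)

369440

gcd(65, 925) = 5 and 5 | (365 − 45), so the pair is consistent; merging gives y ≡ 8690 (mod 12025), where 12025 = lcm(65, 925).
gcd(12025, 265) = 5 and 5 | (30 − 8690), so the pair is consistent; merging gives y ≡ 369440 (mod 637325), where 637325 = lcm(12025, 265).
The solution is unique modulo lcm(65, 925, 265) = 637325.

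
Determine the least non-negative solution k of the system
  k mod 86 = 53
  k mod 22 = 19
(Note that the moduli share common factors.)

569

gcd(86, 22) = 2 and 2 | (19 − 53), so the pair is consistent; merging gives k ≡ 569 (mod 946), where 946 = lcm(86, 22).
The solution is unique modulo lcm(86, 22) = 946.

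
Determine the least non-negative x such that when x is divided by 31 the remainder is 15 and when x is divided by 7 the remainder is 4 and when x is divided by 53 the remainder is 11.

10028

The moduli are pairwise coprime; N = 31·7·53 = 11501.
N/31 = 371; 371 ≡ 30 (mod 31); 30·30 ≡ 1, so inverse 30.
N/7 = 1643; 1643 ≡ 5 (mod 7); 5·3 ≡ 1, so inverse 3.
N/53 = 217; 217 ≡ 5 (mod 53); 5·32 ≡ 1, so inverse 32.
x ≡ 15·371·30 + 4·1643·3 + 11·217·32 = 263050.
263050 mod 11501 = 10028.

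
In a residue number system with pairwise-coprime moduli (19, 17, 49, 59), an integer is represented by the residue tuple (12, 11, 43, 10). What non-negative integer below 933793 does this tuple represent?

865481

From x ≡ 12 (mod 19) write x = 12 + 19t. Substituting into x ≡ 11 (mod 17) gives 19t ≡ 16 (mod 17), and since 2⁻¹ ≡ 9 (mod 17), t ≡ 8. Hence x ≡ 12 + 19·8 = 164 (mod 323).
From x ≡ 164 (mod 323) write x = 164 + 323t. Substituting into x ≡ 43 (mod 49) gives 323t ≡ 26 (mod 49), and since 29⁻¹ ≡ 22 (mod 49), t ≡ 33. Hence x ≡ 164 + 323·33 = 10823 (mod 15827).
From x ≡ 10823 (mod 15827) write x = 10823 + 15827t. Substituting into x ≡ 10 (mod 59) gives 15827t ≡ 43 (mod 59), and since 15⁻¹ ≡ 4 (mod 59), t ≡ 54. Hence x ≡ 10823 + 15827·54 = 865481 (mod 933793).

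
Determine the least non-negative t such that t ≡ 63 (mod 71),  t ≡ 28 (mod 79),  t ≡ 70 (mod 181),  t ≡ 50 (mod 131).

Combine the congruences pairwise.
From t ≡ 63 (mod 71) write t = 63 + 71s. Substituting into t ≡ 28 (mod 79) gives 71s ≡ 44 (mod 79), and since 71⁻¹ ≡ 69 (mod 79), s ≡ 34. Hence t ≡ 63 + 71·34 = 2477 (mod 5609).
From t ≡ 2477 (mod 5609) write t = 2477 + 5609s. Substituting into t ≡ 70 (mod 181) gives 5609s ≡ 127 (mod 181), and since 179⁻¹ ≡ 90 (mod 181), s ≡ 27. Hence t ≡ 2477 + 5609·27 = 153920 (mod 1015229).
From t ≡ 153920 (mod 1015229) write t = 153920 + 1015229s. Substituting into t ≡ 50 (mod 131) gives 1015229s ≡ 55 (mod 131), and since 110⁻¹ ≡ 106 (mod 131), s ≡ 66. Hence t ≡ 153920 + 1015229·66 = 67159034 (mod 132994999).

67159034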